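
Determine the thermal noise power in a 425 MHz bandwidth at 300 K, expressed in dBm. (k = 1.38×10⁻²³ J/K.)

−87.5 dBm

P_n = kTB = 1.38×10⁻²³ × 300 × 4.25×10⁸ = 1.76×10⁻¹² W
In dBm: 10 log₁₀(1.76×10⁻¹² / 10⁻³) = −87.5 dBm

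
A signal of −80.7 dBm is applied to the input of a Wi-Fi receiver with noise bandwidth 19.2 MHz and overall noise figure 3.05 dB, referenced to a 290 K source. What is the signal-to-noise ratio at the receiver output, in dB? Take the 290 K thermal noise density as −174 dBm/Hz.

17.4 dB

Noise floor: N = −174 + 10 log₁₀(B) + NF
10 log₁₀(1.92×10⁷) = 72.83 dB
N = −174 + 72.83 + 3.05 = −98.12 dBm
SNR = P_sig − N = −80.7 − (−98.12) = 17.42 dB → 17.4 dB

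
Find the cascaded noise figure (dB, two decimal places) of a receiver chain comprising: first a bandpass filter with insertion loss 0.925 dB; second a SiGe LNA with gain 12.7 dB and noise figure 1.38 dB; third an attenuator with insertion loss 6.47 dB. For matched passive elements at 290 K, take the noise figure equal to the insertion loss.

Convert to linear (a loss of L dB is a gain of −L dB): F_i = 10^(NF_i/10), G_i = 10^(G_i,dB/10)
  Stage 1: F_1 = 10^(0.925/10) = 1.237, G_1 = 10^(−0.925/10) = 0.8082
  Stage 2: F_2 = 10^(1.38/10) = 1.374, G_2 = 10^(12.7/10) = 18.62
  Stage 3: F_3 = 10^(6.47/10) = 4.436, G_3 = 10^(−6.47/10) = 0.2254
Friis cascade:
  F = 1.237 + (1.374 − 1)/0.8082 + (4.436 − 1)/15.05 = 1.929
NF = 10 log₁₀(1.929) = 2.85 dB

2.85 dB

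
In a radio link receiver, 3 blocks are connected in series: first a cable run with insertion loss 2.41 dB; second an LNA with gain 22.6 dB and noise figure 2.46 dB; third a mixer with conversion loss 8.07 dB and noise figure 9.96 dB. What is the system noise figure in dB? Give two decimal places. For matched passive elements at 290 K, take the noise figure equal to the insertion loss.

4.99 dB

Convert to linear (a loss of L dB is a gain of −L dB): F_i = 10^(NF_i/10), G_i = 10^(G_i,dB/10)
  Stage 1: F_1 = 10^(2.41/10) = 1.742, G_1 = 10^(−2.41/10) = 0.5741
  Stage 2: F_2 = 10^(2.46/10) = 1.762, G_2 = 10^(22.6/10) = 182.0
  Stage 3: F_3 = 10^(9.96/10) = 9.908, G_3 = 10^(−8.07/10) = 0.1560
Friis cascade:
  F = 1.742 + (1.762 − 1)/0.5741 + (9.908 − 1)/104.5 = 3.154
NF = 10 log₁₀(3.154) = 4.99 dB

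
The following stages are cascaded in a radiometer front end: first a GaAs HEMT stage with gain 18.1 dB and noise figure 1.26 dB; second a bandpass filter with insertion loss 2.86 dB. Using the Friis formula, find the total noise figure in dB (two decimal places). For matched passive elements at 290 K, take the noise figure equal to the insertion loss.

Convert to linear (a loss of L dB is a gain of −L dB): F_i = 10^(NF_i/10), G_i = 10^(G_i,dB/10)
  Stage 1: F_1 = 10^(1.26/10) = 1.337, G_1 = 10^(18.1/10) = 64.57
  Stage 2: F_2 = 10^(2.86/10) = 1.932, G_2 = 10^(−2.86/10) = 0.5176
Friis cascade:
  F = 1.337 + (1.932 − 1)/64.57 = 1.351
NF = 10 log₁₀(1.351) = 1.31 dB

1.31 dB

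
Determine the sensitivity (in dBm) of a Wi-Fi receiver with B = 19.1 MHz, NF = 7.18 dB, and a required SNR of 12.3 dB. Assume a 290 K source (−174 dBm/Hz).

Sensitivity = −174 + 10 log₁₀(B) + NF + SNR_min
= −174 + 72.81 + 7.18 + 12.3
= −81.71 dBm → −81.7 dBm

−81.7 dBm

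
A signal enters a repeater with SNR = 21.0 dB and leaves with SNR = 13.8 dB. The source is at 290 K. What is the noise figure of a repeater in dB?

7.2 dB

NF (dB) = SNR_in(dB) − SNR_out(dB) when the source is at T₀
NF = 21.0 − 13.8 = 7.2 dB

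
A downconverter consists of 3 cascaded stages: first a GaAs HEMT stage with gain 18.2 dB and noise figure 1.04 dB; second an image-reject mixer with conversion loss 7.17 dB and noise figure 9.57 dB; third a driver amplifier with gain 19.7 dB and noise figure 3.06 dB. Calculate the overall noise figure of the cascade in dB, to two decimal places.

Convert to linear (a loss of L dB is a gain of −L dB): F_i = 10^(NF_i/10), G_i = 10^(G_i,dB/10)
  Stage 1: F_1 = 10^(1.04/10) = 1.271, G_1 = 10^(18.2/10) = 66.07
  Stage 2: F_2 = 10^(9.57/10) = 9.057, G_2 = 10^(−7.17/10) = 0.1919
  Stage 3: F_3 = 10^(3.06/10) = 2.023, G_3 = 10^(19.7/10) = 93.33
Friis cascade:
  F = 1.271 + (9.057 − 1)/66.07 + (2.023 − 1)/12.68 = 1.473
NF = 10 log₁₀(1.473) = 1.68 dB

1.68 dB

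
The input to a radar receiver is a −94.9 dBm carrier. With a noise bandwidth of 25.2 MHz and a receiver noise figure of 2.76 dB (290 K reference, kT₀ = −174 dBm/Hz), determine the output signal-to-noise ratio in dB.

Noise floor: N = −174 + 10 log₁₀(B) + NF
10 log₁₀(2.52×10⁷) = 74.01 dB
N = −174 + 74.01 + 2.76 = −97.23 dBm
SNR = P_sig − N = −94.9 − (−97.23) = 2.33 dB → 2.3 dB

2.3 dB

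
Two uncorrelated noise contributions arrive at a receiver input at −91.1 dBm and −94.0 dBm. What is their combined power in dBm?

Convert to linear, add, convert back:
P₁ = 7.76×10⁻¹³ W, P₂ = 3.98×10⁻¹³ W
P_tot = 1.17×10⁻¹² W → 10 log₁₀(P_tot / 10⁻³) = −89.3 dBm

−89.3 dBm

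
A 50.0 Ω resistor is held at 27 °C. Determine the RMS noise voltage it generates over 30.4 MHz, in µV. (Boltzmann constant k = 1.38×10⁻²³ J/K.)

5.02 µV

T = 27 °C + 273.15 = 300.15 K
V_n = √(4kTRB)
4kTRB = 4 × 1.38×10⁻²³ × 300.15 × 5.00×10¹ × 3.04×10⁷ = 2.52×10⁻¹¹ V²
V_n = √(2.52×10⁻¹¹) = 5.02×10⁻⁶ V = 5.02 µV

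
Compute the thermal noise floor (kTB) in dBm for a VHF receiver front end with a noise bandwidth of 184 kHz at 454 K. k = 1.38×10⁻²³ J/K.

P_n = kTB = 1.38×10⁻²³ × 454 × 1.84×10⁵ = 1.15×10⁻¹⁵ W
In dBm: 10 log₁₀(1.15×10⁻¹⁵ / 10⁻³) = −119.4 dBm

−119.4 dBm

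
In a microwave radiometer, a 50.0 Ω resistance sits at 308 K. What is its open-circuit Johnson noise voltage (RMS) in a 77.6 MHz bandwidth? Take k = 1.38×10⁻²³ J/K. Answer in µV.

V_n = √(4kTRB)
4kTRB = 4 × 1.38×10⁻²³ × 308 × 5.00×10¹ × 7.76×10⁷ = 6.60×10⁻¹¹ V²
V_n = √(6.60×10⁻¹¹) = 8.12×10⁻⁶ V = 8.12 µV

8.12 µV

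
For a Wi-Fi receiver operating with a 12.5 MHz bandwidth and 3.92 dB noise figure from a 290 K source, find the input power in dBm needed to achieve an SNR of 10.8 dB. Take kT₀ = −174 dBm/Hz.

Sensitivity = −174 + 10 log₁₀(B) + NF + SNR_min
= −174 + 70.97 + 3.92 + 10.8
= −88.31 dBm → −88.3 dBm

−88.3 dBm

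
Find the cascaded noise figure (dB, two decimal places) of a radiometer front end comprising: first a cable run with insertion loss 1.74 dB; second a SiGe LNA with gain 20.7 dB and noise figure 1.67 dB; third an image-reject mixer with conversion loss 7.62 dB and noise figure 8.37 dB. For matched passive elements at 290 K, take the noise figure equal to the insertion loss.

3.56 dB

Convert to linear (a loss of L dB is a gain of −L dB): F_i = 10^(NF_i/10), G_i = 10^(G_i,dB/10)
  Stage 1: F_1 = 10^(1.74/10) = 1.493, G_1 = 10^(−1.74/10) = 0.6699
  Stage 2: F_2 = 10^(1.67/10) = 1.469, G_2 = 10^(20.7/10) = 117.5
  Stage 3: F_3 = 10^(8.37/10) = 6.871, G_3 = 10^(−7.62/10) = 0.1730
Friis cascade:
  F = 1.493 + (1.469 − 1)/0.6699 + (6.871 − 1)/78.70 = 2.267
NF = 10 log₁₀(2.267) = 3.56 dB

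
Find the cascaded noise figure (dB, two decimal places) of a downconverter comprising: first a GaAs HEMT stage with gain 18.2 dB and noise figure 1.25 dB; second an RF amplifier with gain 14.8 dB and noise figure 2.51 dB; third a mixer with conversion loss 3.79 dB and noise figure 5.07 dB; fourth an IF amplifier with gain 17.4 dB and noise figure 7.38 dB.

1.31 dB

Convert to linear (a loss of L dB is a gain of −L dB): F_i = 10^(NF_i/10), G_i = 10^(G_i,dB/10)
  Stage 1: F_1 = 10^(1.25/10) = 1.334, G_1 = 10^(18.2/10) = 66.07
  Stage 2: F_2 = 10^(2.51/10) = 1.782, G_2 = 10^(14.8/10) = 30.20
  Stage 3: F_3 = 10^(5.07/10) = 3.214, G_3 = 10^(−3.79/10) = 0.4178
  Stage 4: F_4 = 10^(7.38/10) = 5.470, G_4 = 10^(17.4/10) = 54.95
Friis cascade:
  F = 1.334 + (1.782 − 1)/66.07 + (3.214 − 1)/1995 + (5.470 − 1)/833.7 = 1.352
NF = 10 log₁₀(1.352) = 1.31 dB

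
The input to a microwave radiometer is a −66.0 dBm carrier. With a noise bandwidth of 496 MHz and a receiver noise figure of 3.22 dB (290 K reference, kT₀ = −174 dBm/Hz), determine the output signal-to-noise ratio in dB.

Noise floor: N = −174 + 10 log₁₀(B) + NF
10 log₁₀(4.96×10⁸) = 86.95 dB
N = −174 + 86.95 + 3.22 = −83.83 dBm
SNR = P_sig − N = −66.0 − (−83.83) = 17.83 dB → 17.8 dB

17.8 dB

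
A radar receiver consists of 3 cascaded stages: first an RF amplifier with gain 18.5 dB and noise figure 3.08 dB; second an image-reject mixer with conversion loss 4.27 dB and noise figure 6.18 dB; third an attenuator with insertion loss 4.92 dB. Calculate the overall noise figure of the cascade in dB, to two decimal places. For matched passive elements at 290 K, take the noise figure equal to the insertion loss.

Convert to linear (a loss of L dB is a gain of −L dB): F_i = 10^(NF_i/10), G_i = 10^(G_i,dB/10)
  Stage 1: F_1 = 10^(3.08/10) = 2.032, G_1 = 10^(18.5/10) = 70.79
  Stage 2: F_2 = 10^(6.18/10) = 4.150, G_2 = 10^(−4.27/10) = 0.3741
  Stage 3: F_3 = 10^(4.92/10) = 3.105, G_3 = 10^(−4.92/10) = 0.3221
Friis cascade:
  F = 2.032 + (4.150 − 1)/70.79 + (3.105 − 1)/26.49 = 2.156
NF = 10 log₁₀(2.156) = 3.34 dB

3.34 dB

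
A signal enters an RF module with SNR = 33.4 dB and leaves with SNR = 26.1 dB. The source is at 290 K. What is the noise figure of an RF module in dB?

NF (dB) = SNR_in(dB) − SNR_out(dB) when the source is at T₀
NF = 33.4 − 26.1 = 7.3 dB

7.3 dB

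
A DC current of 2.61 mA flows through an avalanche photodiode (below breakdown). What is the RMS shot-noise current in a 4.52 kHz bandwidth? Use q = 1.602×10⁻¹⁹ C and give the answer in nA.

1.94 nA

I_n = √(2qI·B)
2qI·B = 2 × 1.602×10⁻¹⁹ × 2.61×10⁻³ × 4.52×10³ = 3.78×10⁻¹⁸ A²
I_n = √(3.78×10⁻¹⁸) = 1.94×10⁻⁹ A = 1.94 nA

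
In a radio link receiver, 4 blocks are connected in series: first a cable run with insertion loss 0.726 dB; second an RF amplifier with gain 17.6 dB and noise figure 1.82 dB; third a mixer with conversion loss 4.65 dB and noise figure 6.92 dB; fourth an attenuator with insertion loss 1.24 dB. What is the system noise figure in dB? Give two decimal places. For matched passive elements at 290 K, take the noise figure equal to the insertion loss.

Convert to linear (a loss of L dB is a gain of −L dB): F_i = 10^(NF_i/10), G_i = 10^(G_i,dB/10)
  Stage 1: F_1 = 10^(0.726/10) = 1.182, G_1 = 10^(−0.726/10) = 0.8461
  Stage 2: F_2 = 10^(1.82/10) = 1.521, G_2 = 10^(17.6/10) = 57.54
  Stage 3: F_3 = 10^(6.92/10) = 4.920, G_3 = 10^(−4.65/10) = 0.3428
  Stage 4: F_4 = 10^(1.24/10) = 1.330, G_4 = 10^(−1.24/10) = 0.7516
Friis cascade:
  F = 1.182 + (1.521 − 1)/0.8461 + (4.920 − 1)/48.69 + (1.330 − 1)/16.69 = 1.898
NF = 10 log₁₀(1.898) = 2.78 dB

2.78 dB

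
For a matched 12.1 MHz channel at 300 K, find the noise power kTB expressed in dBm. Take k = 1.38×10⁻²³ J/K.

P_n = kTB = 1.38×10⁻²³ × 300 × 1.21×10⁷ = 5.01×10⁻¹⁴ W
In dBm: 10 log₁₀(5.01×10⁻¹⁴ / 10⁻³) = −103.0 dBm

−103.0 dBm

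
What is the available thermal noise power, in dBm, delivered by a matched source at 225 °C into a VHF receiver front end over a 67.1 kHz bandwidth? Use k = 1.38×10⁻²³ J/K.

−123.4 dBm

T = 225 °C + 273.15 = 498.15 K
P_n = kTB = 1.38×10⁻²³ × 498.15 × 6.71×10⁴ = 4.61×10⁻¹⁶ W
In dBm: 10 log₁₀(4.61×10⁻¹⁶ / 10⁻³) = −123.4 dBm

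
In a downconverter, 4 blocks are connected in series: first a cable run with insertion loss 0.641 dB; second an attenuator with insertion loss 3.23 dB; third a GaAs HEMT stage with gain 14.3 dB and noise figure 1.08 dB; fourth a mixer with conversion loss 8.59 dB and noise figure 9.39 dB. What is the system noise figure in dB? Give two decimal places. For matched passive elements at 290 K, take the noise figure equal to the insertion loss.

5.82 dB

Convert to linear (a loss of L dB is a gain of −L dB): F_i = 10^(NF_i/10), G_i = 10^(G_i,dB/10)
  Stage 1: F_1 = 10^(0.641/10) = 1.159, G_1 = 10^(−0.641/10) = 0.8628
  Stage 2: F_2 = 10^(3.23/10) = 2.104, G_2 = 10^(−3.23/10) = 0.4753
  Stage 3: F_3 = 10^(1.08/10) = 1.282, G_3 = 10^(14.3/10) = 26.92
  Stage 4: F_4 = 10^(9.39/10) = 8.690, G_4 = 10^(−8.59/10) = 0.1384
Friis cascade:
  F = 1.159 + (2.104 − 1)/0.8628 + (1.282 − 1)/0.4101 + (8.690 − 1)/11.04 = 3.823
NF = 10 log₁₀(3.823) = 5.82 dB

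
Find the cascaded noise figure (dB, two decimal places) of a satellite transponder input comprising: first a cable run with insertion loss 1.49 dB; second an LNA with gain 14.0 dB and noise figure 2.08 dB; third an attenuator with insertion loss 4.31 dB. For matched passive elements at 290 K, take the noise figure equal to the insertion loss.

3.75 dB

Convert to linear (a loss of L dB is a gain of −L dB): F_i = 10^(NF_i/10), G_i = 10^(G_i,dB/10)
  Stage 1: F_1 = 10^(1.49/10) = 1.409, G_1 = 10^(−1.49/10) = 0.7096
  Stage 2: F_2 = 10^(2.08/10) = 1.614, G_2 = 10^(14.0/10) = 25.12
  Stage 3: F_3 = 10^(4.31/10) = 2.698, G_3 = 10^(−4.31/10) = 0.3707
Friis cascade:
  F = 1.409 + (1.614 − 1)/0.7096 + (2.698 − 1)/17.82 = 2.370
NF = 10 log₁₀(2.370) = 3.75 dB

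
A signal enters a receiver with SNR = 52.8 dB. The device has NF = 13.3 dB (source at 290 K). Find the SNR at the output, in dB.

By definition F = SNR_in/SNR_out, so in dB: SNR_out = SNR_in − NF
SNR_out = 52.8 − 13.3 = 39.5 dB

39.5 dB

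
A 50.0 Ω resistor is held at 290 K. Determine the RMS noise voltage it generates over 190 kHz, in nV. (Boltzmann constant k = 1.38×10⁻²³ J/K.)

V_n = √(4kTRB)
4kTRB = 4 × 1.38×10⁻²³ × 290 × 5.00×10¹ × 1.90×10⁵ = 1.52×10⁻¹³ V²
V_n = √(1.52×10⁻¹³) = 3.90×10⁻⁷ V = 390 nV

390 nV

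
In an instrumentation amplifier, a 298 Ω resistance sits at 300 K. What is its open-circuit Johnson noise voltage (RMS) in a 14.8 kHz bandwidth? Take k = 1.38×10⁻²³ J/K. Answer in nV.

V_n = √(4kTRB)
4kTRB = 4 × 1.38×10⁻²³ × 300 × 2.98×10² × 1.48×10⁴ = 7.30×10⁻¹⁴ V²
V_n = √(7.30×10⁻¹⁴) = 2.70×10⁻⁷ V = 270 nV

270 nV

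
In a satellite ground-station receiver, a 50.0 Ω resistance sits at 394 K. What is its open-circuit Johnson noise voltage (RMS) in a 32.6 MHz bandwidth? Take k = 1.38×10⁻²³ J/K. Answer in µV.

V_n = √(4kTRB)
4kTRB = 4 × 1.38×10⁻²³ × 394 × 5.00×10¹ × 3.26×10⁷ = 3.55×10⁻¹¹ V²
V_n = √(3.55×10⁻¹¹) = 5.95×10⁻⁶ V = 5.95 µV

5.95 µV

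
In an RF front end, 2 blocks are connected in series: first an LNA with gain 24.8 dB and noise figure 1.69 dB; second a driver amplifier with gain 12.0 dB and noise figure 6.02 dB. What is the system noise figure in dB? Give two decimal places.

Convert to linear (a loss of L dB is a gain of −L dB): F_i = 10^(NF_i/10), G_i = 10^(G_i,dB/10)
  Stage 1: F_1 = 10^(1.69/10) = 1.476, G_1 = 10^(24.8/10) = 302.0
  Stage 2: F_2 = 10^(6.02/10) = 3.999, G_2 = 10^(12.0/10) = 15.85
Friis cascade:
  F = 1.476 + (3.999 − 1)/302.0 = 1.486
NF = 10 log₁₀(1.486) = 1.72 dB

1.72 dB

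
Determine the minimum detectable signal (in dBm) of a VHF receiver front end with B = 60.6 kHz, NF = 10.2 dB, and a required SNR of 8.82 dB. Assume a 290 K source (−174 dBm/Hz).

−107.2 dBm

Sensitivity = −174 + 10 log₁₀(B) + NF + SNR_min
= −174 + 47.82 + 10.2 + 8.82
= −107.16 dBm → −107.2 dBm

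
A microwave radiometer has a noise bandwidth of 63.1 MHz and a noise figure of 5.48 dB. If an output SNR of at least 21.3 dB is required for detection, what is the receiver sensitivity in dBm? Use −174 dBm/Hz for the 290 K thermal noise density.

Sensitivity = −174 + 10 log₁₀(B) + NF + SNR_min
= −174 + 78 + 5.48 + 21.3
= −69.22 dBm → −69.2 dBm

−69.2 dBm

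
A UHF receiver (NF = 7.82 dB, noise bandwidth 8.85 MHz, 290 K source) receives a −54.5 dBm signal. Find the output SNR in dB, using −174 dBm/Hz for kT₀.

42.2 dB

Noise floor: N = −174 + 10 log₁₀(B) + NF
10 log₁₀(8.85×10⁶) = 69.47 dB
N = −174 + 69.47 + 7.82 = −96.71 dBm
SNR = P_sig − N = −54.5 − (−96.71) = 42.21 dB → 42.2 dB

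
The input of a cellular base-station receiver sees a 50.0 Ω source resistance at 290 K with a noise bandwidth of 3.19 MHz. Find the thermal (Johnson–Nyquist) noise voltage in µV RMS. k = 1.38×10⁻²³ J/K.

1.60 µV

V_n = √(4kTRB)
4kTRB = 4 × 1.38×10⁻²³ × 290 × 5.00×10¹ × 3.19×10⁶ = 2.55×10⁻¹² V²
V_n = √(2.55×10⁻¹²) = 1.60×10⁻⁶ V = 1.60 µV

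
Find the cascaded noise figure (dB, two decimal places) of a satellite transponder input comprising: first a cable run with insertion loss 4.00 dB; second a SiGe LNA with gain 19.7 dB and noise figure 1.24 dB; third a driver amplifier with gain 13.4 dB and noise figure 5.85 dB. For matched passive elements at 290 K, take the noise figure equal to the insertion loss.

5.34 dB

Convert to linear (a loss of L dB is a gain of −L dB): F_i = 10^(NF_i/10), G_i = 10^(G_i,dB/10)
  Stage 1: F_1 = 10^(4.00/10) = 2.512, G_1 = 10^(−4.00/10) = 0.3981
  Stage 2: F_2 = 10^(1.24/10) = 1.330, G_2 = 10^(19.7/10) = 93.33
  Stage 3: F_3 = 10^(5.85/10) = 3.846, G_3 = 10^(13.4/10) = 21.88
Friis cascade:
  F = 2.512 + (1.330 − 1)/0.3981 + (3.846 − 1)/37.15 = 3.419
NF = 10 log₁₀(3.419) = 5.34 dB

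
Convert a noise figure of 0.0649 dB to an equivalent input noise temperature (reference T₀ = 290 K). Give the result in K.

F = 10^(0.0649/10) = 1.01506
T_e = (F − 1)·T₀ = (1.01506 − 1) × 290 = 4.37 K

4.37 K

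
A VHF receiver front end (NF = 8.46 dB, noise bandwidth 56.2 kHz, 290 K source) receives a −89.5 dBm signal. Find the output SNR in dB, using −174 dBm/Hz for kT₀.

28.5 dB

Noise floor: N = −174 + 10 log₁₀(B) + NF
10 log₁₀(5.62×10⁴) = 47.5 dB
N = −174 + 47.5 + 8.46 = −118.04 dBm
SNR = P_sig − N = −89.5 − (−118.04) = 28.54 dB → 28.5 dB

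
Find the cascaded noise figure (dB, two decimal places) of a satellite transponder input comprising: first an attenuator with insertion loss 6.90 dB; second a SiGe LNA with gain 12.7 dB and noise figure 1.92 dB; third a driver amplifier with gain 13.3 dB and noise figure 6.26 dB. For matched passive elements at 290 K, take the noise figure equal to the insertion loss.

Convert to linear (a loss of L dB is a gain of −L dB): F_i = 10^(NF_i/10), G_i = 10^(G_i,dB/10)
  Stage 1: F_1 = 10^(6.90/10) = 4.898, G_1 = 10^(−6.90/10) = 0.2042
  Stage 2: F_2 = 10^(1.92/10) = 1.556, G_2 = 10^(12.7/10) = 18.62
  Stage 3: F_3 = 10^(6.26/10) = 4.227, G_3 = 10^(13.3/10) = 21.38
Friis cascade:
  F = 4.898 + (1.556 − 1)/0.2042 + (4.227 − 1)/3.802 = 8.469
NF = 10 log₁₀(8.469) = 9.28 dB

9.28 dB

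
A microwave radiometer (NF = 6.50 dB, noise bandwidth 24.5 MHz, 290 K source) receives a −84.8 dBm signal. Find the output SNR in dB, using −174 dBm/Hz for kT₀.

8.8 dB

Noise floor: N = −174 + 10 log₁₀(B) + NF
10 log₁₀(2.45×10⁷) = 73.89 dB
N = −174 + 73.89 + 6.50 = −93.61 dBm
SNR = P_sig − N = −84.8 − (−93.61) = 8.81 dB → 8.8 dB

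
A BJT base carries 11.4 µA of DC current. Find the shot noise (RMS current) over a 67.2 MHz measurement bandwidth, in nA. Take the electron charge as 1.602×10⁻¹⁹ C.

I_n = √(2qI·B)
2qI·B = 2 × 1.602×10⁻¹⁹ × 1.14×10⁻⁵ × 6.72×10⁷ = 2.45×10⁻¹⁶ A²
I_n = √(2.45×10⁻¹⁶) = 1.57×10⁻⁸ A = 15.7 nA

15.7 nA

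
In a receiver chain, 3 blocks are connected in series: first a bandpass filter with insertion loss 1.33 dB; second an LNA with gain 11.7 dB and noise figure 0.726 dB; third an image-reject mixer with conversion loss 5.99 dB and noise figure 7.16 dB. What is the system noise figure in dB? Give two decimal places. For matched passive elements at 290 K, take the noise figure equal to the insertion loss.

2.99 dB

Convert to linear (a loss of L dB is a gain of −L dB): F_i = 10^(NF_i/10), G_i = 10^(G_i,dB/10)
  Stage 1: F_1 = 10^(1.33/10) = 1.358, G_1 = 10^(−1.33/10) = 0.7362
  Stage 2: F_2 = 10^(0.726/10) = 1.182, G_2 = 10^(11.7/10) = 14.79
  Stage 3: F_3 = 10^(7.16/10) = 5.200, G_3 = 10^(−5.99/10) = 0.2518
Friis cascade:
  F = 1.358 + (1.182 − 1)/0.7362 + (5.200 − 1)/10.89 = 1.991
NF = 10 log₁₀(1.991) = 2.99 dB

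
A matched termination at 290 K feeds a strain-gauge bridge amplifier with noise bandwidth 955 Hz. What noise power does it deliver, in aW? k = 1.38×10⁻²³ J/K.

P_n = kTB = 1.38×10⁻²³ × 290 × 9.55×10² = 3.82×10⁻¹⁸ W = 3.82 aW

3.82 aW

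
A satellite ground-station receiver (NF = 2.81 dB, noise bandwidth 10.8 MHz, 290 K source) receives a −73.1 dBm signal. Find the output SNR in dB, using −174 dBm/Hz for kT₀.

Noise floor: N = −174 + 10 log₁₀(B) + NF
10 log₁₀(1.08×10⁷) = 70.33 dB
N = −174 + 70.33 + 2.81 = −100.86 dBm
SNR = P_sig − N = −73.1 − (−100.86) = 27.76 dB → 27.8 dB

27.8 dB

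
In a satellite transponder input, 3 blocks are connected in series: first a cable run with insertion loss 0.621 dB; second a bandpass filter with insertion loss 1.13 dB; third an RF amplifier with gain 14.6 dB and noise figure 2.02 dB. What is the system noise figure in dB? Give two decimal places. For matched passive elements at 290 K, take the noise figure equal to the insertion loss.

3.77 dB

Convert to linear (a loss of L dB is a gain of −L dB): F_i = 10^(NF_i/10), G_i = 10^(G_i,dB/10)
  Stage 1: F_1 = 10^(0.621/10) = 1.154, G_1 = 10^(−0.621/10) = 0.8668
  Stage 2: F_2 = 10^(1.13/10) = 1.297, G_2 = 10^(−1.13/10) = 0.7709
  Stage 3: F_3 = 10^(2.02/10) = 1.592, G_3 = 10^(14.6/10) = 28.84
Friis cascade:
  F = 1.154 + (1.297 − 1)/0.8668 + (1.592 − 1)/0.6682 = 2.383
NF = 10 log₁₀(2.383) = 3.77 dB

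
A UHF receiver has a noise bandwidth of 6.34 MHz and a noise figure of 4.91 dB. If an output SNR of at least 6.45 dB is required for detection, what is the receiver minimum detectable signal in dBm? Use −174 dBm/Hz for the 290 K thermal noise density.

Sensitivity = −174 + 10 log₁₀(B) + NF + SNR_min
= −174 + 68.02 + 4.91 + 6.45
= −94.62 dBm → −94.6 dBm

−94.6 dBm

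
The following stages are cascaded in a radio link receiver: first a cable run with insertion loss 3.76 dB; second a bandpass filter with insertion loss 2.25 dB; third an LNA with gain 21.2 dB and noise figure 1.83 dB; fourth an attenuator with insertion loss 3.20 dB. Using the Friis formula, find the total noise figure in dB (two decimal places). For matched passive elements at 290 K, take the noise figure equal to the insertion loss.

Convert to linear (a loss of L dB is a gain of −L dB): F_i = 10^(NF_i/10), G_i = 10^(G_i,dB/10)
  Stage 1: F_1 = 10^(3.76/10) = 2.377, G_1 = 10^(−3.76/10) = 0.4207
  Stage 2: F_2 = 10^(2.25/10) = 1.679, G_2 = 10^(−2.25/10) = 0.5957
  Stage 3: F_3 = 10^(1.83/10) = 1.524, G_3 = 10^(21.2/10) = 131.8
  Stage 4: F_4 = 10^(3.20/10) = 2.089, G_4 = 10^(−3.20/10) = 0.4786
Friis cascade:
  F = 2.377 + (1.679 − 1)/0.4207 + (1.524 − 1)/0.2506 + (2.089 − 1)/33.04 = 6.114
NF = 10 log₁₀(6.114) = 7.86 dB

7.86 dB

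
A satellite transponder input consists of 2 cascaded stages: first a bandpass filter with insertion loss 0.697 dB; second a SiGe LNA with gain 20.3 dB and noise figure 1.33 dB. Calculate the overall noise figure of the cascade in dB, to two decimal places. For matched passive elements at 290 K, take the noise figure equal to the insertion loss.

2.03 dB

Convert to linear (a loss of L dB is a gain of −L dB): F_i = 10^(NF_i/10), G_i = 10^(G_i,dB/10)
  Stage 1: F_1 = 10^(0.697/10) = 1.174, G_1 = 10^(−0.697/10) = 0.8517
  Stage 2: F_2 = 10^(1.33/10) = 1.358, G_2 = 10^(20.3/10) = 107.2
Friis cascade:
  F = 1.174 + (1.358 − 1)/0.8517 = 1.595
NF = 10 log₁₀(1.595) = 2.03 dB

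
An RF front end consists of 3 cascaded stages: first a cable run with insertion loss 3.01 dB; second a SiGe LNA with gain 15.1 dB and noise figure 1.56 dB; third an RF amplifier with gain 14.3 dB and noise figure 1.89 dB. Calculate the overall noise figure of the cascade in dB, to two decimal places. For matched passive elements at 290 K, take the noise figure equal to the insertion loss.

4.62 dB

Convert to linear (a loss of L dB is a gain of −L dB): F_i = 10^(NF_i/10), G_i = 10^(G_i,dB/10)
  Stage 1: F_1 = 10^(3.01/10) = 2.000, G_1 = 10^(−3.01/10) = 0.5000
  Stage 2: F_2 = 10^(1.56/10) = 1.432, G_2 = 10^(15.1/10) = 32.36
  Stage 3: F_3 = 10^(1.89/10) = 1.545, G_3 = 10^(14.3/10) = 26.92
Friis cascade:
  F = 2.000 + (1.432 − 1)/0.5000 + (1.545 − 1)/16.18 = 2.898
NF = 10 log₁₀(2.898) = 4.62 dB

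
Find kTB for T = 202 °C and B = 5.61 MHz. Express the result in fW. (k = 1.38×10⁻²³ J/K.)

T = 202 °C + 273.15 = 475.15 K
P_n = kTB = 1.38×10⁻²³ × 475.15 × 5.61×10⁶ = 3.68×10⁻¹⁴ W = 36.8 fW

36.8 fW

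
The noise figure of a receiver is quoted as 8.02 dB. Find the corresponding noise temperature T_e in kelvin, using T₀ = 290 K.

1548 K

F = 10^(8.02/10) = 6.3387
T_e = (F − 1)·T₀ = (6.3387 − 1) × 290 = 1548 K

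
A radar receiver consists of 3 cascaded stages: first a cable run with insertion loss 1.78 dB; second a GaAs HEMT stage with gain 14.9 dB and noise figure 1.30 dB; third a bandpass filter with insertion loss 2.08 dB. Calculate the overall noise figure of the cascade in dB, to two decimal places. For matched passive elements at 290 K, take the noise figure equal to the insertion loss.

3.14 dB

Convert to linear (a loss of L dB is a gain of −L dB): F_i = 10^(NF_i/10), G_i = 10^(G_i,dB/10)
  Stage 1: F_1 = 10^(1.78/10) = 1.507, G_1 = 10^(−1.78/10) = 0.6637
  Stage 2: F_2 = 10^(1.30/10) = 1.349, G_2 = 10^(14.9/10) = 30.90
  Stage 3: F_3 = 10^(2.08/10) = 1.614, G_3 = 10^(−2.08/10) = 0.6194
Friis cascade:
  F = 1.507 + (1.349 − 1)/0.6637 + (1.614 − 1)/20.51 = 2.062
NF = 10 log₁₀(2.062) = 3.14 dB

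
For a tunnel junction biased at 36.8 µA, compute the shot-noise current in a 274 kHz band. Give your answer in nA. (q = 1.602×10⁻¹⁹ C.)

I_n = √(2qI·B)
2qI·B = 2 × 1.602×10⁻¹⁹ × 3.68×10⁻⁵ × 2.74×10⁵ = 3.23×10⁻¹⁸ A²
I_n = √(3.23×10⁻¹⁸) = 1.80×10⁻⁹ A = 1.80 nA

1.80 nA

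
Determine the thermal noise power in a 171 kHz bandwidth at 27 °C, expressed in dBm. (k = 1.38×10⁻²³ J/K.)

T = 27 °C + 273.15 = 300.15 K
P_n = kTB = 1.38×10⁻²³ × 300.15 × 1.71×10⁵ = 7.08×10⁻¹⁶ W
In dBm: 10 log₁₀(7.08×10⁻¹⁶ / 10⁻³) = −121.5 dBm

−121.5 dBm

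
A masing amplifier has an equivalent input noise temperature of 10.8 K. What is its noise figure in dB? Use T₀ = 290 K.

0.159 dB

F = 1 + T_e/T₀ = 1 + 10.8/290 = 1.03724
NF = 10 log₁₀(1.03724) = 0.159 dB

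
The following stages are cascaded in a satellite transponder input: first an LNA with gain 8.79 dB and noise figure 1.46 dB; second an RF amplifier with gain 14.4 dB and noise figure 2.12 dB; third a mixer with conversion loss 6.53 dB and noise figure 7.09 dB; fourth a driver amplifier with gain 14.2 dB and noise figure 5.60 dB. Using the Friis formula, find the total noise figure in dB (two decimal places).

1.93 dB

Convert to linear (a loss of L dB is a gain of −L dB): F_i = 10^(NF_i/10), G_i = 10^(G_i,dB/10)
  Stage 1: F_1 = 10^(1.46/10) = 1.400, G_1 = 10^(8.79/10) = 7.568
  Stage 2: F_2 = 10^(2.12/10) = 1.629, G_2 = 10^(14.4/10) = 27.54
  Stage 3: F_3 = 10^(7.09/10) = 5.117, G_3 = 10^(−6.53/10) = 0.2223
  Stage 4: F_4 = 10^(5.60/10) = 3.631, G_4 = 10^(14.2/10) = 26.30
Friis cascade:
  F = 1.400 + (1.629 − 1)/7.568 + (5.117 − 1)/208.4 + (3.631 − 1)/46.34 = 1.559
NF = 10 log₁₀(1.559) = 1.93 dB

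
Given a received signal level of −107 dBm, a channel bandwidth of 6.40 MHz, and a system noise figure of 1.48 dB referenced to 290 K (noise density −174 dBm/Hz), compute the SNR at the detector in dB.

−2.5 dB

Noise floor: N = −174 + 10 log₁₀(B) + NF
10 log₁₀(6.40×10⁶) = 68.06 dB
N = −174 + 68.06 + 1.48 = −104.46 dBm
SNR = P_sig − N = −107 − (−104.46) = −2.54 dB → −2.5 dB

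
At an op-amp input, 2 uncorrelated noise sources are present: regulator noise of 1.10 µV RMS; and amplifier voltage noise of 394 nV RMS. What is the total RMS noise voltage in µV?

Uncorrelated sources add in power (mean-square): V_tot = √(ΣV_i²)
V_tot = √[(1.10×10⁻⁶)² + (3.94×10⁻⁷)²] = 1.17×10⁻⁶ V = 1.17 µV

1.17 µV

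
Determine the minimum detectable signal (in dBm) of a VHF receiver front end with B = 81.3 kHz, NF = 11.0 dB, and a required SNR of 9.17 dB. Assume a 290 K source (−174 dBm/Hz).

Sensitivity = −174 + 10 log₁₀(B) + NF + SNR_min
= −174 + 49.1 + 11.0 + 9.17
= −104.73 dBm → −104.7 dBm

−104.7 dBm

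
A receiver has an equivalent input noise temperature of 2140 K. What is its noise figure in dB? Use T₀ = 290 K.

9.23 dB

F = 1 + T_e/T₀ = 1 + 2140/290 = 8.37931
NF = 10 log₁₀(8.37931) = 9.23 dB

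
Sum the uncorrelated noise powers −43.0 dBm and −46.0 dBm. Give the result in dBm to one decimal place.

−41.2 dBm

Convert to linear, add, convert back:
P₁ = 5.01×10⁻⁸ W, P₂ = 2.51×10⁻⁸ W
P_tot = 7.52×10⁻⁸ W → 10 log₁₀(P_tot / 10⁻³) = −41.2 dBm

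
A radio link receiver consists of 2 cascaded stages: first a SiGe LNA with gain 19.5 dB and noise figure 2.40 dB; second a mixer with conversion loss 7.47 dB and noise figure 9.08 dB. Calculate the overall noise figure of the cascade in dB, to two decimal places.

Convert to linear (a loss of L dB is a gain of −L dB): F_i = 10^(NF_i/10), G_i = 10^(G_i,dB/10)
  Stage 1: F_1 = 10^(2.40/10) = 1.738, G_1 = 10^(19.5/10) = 89.13
  Stage 2: F_2 = 10^(9.08/10) = 8.091, G_2 = 10^(−7.47/10) = 0.1791
Friis cascade:
  F = 1.738 + (8.091 − 1)/89.13 = 1.817
NF = 10 log₁₀(1.817) = 2.59 dB

2.59 dB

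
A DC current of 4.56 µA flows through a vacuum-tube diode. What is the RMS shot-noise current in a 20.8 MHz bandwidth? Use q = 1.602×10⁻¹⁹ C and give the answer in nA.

I_n = √(2qI·B)
2qI·B = 2 × 1.602×10⁻¹⁹ × 4.56×10⁻⁶ × 2.08×10⁷ = 3.04×10⁻¹⁷ A²
I_n = √(3.04×10⁻¹⁷) = 5.51×10⁻⁹ A = 5.51 nA

5.51 nA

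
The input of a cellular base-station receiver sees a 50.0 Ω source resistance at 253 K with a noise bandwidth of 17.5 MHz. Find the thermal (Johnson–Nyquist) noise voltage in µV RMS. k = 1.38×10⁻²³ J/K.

3.50 µV

V_n = √(4kTRB)
4kTRB = 4 × 1.38×10⁻²³ × 253 × 5.00×10¹ × 1.75×10⁷ = 1.22×10⁻¹¹ V²
V_n = √(1.22×10⁻¹¹) = 3.50×10⁻⁶ V = 3.50 µV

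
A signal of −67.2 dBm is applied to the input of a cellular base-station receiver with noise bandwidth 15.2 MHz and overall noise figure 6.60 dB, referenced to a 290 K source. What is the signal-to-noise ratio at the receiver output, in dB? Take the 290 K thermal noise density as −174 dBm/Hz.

28.4 dB

Noise floor: N = −174 + 10 log₁₀(B) + NF
10 log₁₀(1.52×10⁷) = 71.82 dB
N = −174 + 71.82 + 6.60 = −95.58 dBm
SNR = P_sig − N = −67.2 − (−95.58) = 28.38 dB → 28.4 dB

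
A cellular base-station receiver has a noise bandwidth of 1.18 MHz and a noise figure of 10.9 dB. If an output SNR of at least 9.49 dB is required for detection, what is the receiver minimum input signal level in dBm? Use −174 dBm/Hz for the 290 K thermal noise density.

−92.9 dBm

Sensitivity = −174 + 10 log₁₀(B) + NF + SNR_min
= −174 + 60.72 + 10.9 + 9.49
= −92.89 dBm → −92.9 dBm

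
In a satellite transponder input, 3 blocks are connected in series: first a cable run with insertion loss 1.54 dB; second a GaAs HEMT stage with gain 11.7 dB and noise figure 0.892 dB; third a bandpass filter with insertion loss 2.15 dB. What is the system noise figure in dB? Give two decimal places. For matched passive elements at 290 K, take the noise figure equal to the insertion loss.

Convert to linear (a loss of L dB is a gain of −L dB): F_i = 10^(NF_i/10), G_i = 10^(G_i,dB/10)
  Stage 1: F_1 = 10^(1.54/10) = 1.426, G_1 = 10^(−1.54/10) = 0.7015
  Stage 2: F_2 = 10^(0.892/10) = 1.228, G_2 = 10^(11.7/10) = 14.79
  Stage 3: F_3 = 10^(2.15/10) = 1.641, G_3 = 10^(−2.15/10) = 0.6095
Friis cascade:
  F = 1.426 + (1.228 − 1)/0.7015 + (1.641 − 1)/10.38 = 1.812
NF = 10 log₁₀(1.812) = 2.58 dB

2.58 dB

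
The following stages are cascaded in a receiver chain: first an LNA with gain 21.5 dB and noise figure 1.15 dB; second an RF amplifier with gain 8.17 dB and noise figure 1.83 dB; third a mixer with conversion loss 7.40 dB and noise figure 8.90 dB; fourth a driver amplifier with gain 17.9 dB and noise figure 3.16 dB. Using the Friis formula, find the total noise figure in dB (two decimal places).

1.21 dB

Convert to linear (a loss of L dB is a gain of −L dB): F_i = 10^(NF_i/10), G_i = 10^(G_i,dB/10)
  Stage 1: F_1 = 10^(1.15/10) = 1.303, G_1 = 10^(21.5/10) = 141.3
  Stage 2: F_2 = 10^(1.83/10) = 1.524, G_2 = 10^(8.17/10) = 6.561
  Stage 3: F_3 = 10^(8.90/10) = 7.762, G_3 = 10^(−7.40/10) = 0.1820
  Stage 4: F_4 = 10^(3.16/10) = 2.070, G_4 = 10^(17.9/10) = 61.66
Friis cascade:
  F = 1.303 + (1.524 − 1)/141.3 + (7.762 − 1)/926.8 + (2.070 − 1)/168.7 = 1.321
NF = 10 log₁₀(1.321) = 1.21 dB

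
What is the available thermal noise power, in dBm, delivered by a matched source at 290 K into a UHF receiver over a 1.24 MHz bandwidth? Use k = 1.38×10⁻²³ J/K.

−113.0 dBm

P_n = kTB = 1.38×10⁻²³ × 290 × 1.24×10⁶ = 4.96×10⁻¹⁵ W
In dBm: 10 log₁₀(4.96×10⁻¹⁵ / 10⁻³) = −113.0 dBm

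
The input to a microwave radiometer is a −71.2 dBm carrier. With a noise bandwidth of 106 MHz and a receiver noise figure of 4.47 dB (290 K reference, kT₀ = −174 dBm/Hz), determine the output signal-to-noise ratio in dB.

18.1 dB

Noise floor: N = −174 + 10 log₁₀(B) + NF
10 log₁₀(1.06×10⁸) = 80.25 dB
N = −174 + 80.25 + 4.47 = −89.28 dBm
SNR = P_sig − N = −71.2 − (−89.28) = 18.08 dB → 18.1 dB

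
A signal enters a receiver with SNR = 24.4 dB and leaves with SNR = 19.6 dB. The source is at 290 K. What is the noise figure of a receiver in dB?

4.8 dB

NF (dB) = SNR_in(dB) − SNR_out(dB) when the source is at T₀
NF = 24.4 − 19.6 = 4.8 dB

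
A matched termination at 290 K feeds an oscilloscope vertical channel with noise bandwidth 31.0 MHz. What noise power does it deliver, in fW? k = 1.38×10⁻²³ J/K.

P_n = kTB = 1.38×10⁻²³ × 290 × 3.10×10⁷ = 1.24×10⁻¹³ W = 124 fW

124 fW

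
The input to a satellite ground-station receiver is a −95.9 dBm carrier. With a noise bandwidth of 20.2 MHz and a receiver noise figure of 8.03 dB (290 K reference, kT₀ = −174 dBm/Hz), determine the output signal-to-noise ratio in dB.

Noise floor: N = −174 + 10 log₁₀(B) + NF
10 log₁₀(2.02×10⁷) = 73.05 dB
N = −174 + 73.05 + 8.03 = −92.92 dBm
SNR = P_sig − N = −95.9 − (−92.92) = −2.98 dB → −3.0 dB

−3.0 dB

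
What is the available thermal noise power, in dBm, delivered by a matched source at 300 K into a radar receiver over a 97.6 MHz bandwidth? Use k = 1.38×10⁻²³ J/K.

−93.9 dBm

P_n = kTB = 1.38×10⁻²³ × 300 × 9.76×10⁷ = 4.04×10⁻¹³ W
In dBm: 10 log₁₀(4.04×10⁻¹³ / 10⁻³) = −93.9 dBm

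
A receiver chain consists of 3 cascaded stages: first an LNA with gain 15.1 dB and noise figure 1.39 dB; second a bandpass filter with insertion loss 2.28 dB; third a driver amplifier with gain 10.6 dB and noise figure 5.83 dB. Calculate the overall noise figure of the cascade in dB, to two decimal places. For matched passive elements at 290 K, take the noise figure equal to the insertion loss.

1.89 dB

Convert to linear (a loss of L dB is a gain of −L dB): F_i = 10^(NF_i/10), G_i = 10^(G_i,dB/10)
  Stage 1: F_1 = 10^(1.39/10) = 1.377, G_1 = 10^(15.1/10) = 32.36
  Stage 2: F_2 = 10^(2.28/10) = 1.690, G_2 = 10^(−2.28/10) = 0.5916
  Stage 3: F_3 = 10^(5.83/10) = 3.828, G_3 = 10^(10.6/10) = 11.48
Friis cascade:
  F = 1.377 + (1.690 − 1)/32.36 + (3.828 − 1)/19.14 = 1.546
NF = 10 log₁₀(1.546) = 1.89 dB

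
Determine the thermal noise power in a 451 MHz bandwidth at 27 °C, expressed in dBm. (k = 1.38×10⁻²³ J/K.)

T = 27 °C + 273.15 = 300.15 K
P_n = kTB = 1.38×10⁻²³ × 300.15 × 4.51×10⁸ = 1.87×10⁻¹² W
In dBm: 10 log₁₀(1.87×10⁻¹² / 10⁻³) = −87.3 dBm

−87.3 dBm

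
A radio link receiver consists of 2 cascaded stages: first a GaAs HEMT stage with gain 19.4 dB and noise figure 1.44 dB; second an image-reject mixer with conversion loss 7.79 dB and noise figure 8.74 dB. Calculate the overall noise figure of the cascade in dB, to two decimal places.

Convert to linear (a loss of L dB is a gain of −L dB): F_i = 10^(NF_i/10), G_i = 10^(G_i,dB/10)
  Stage 1: F_1 = 10^(1.44/10) = 1.393, G_1 = 10^(19.4/10) = 87.10
  Stage 2: F_2 = 10^(8.74/10) = 7.482, G_2 = 10^(−7.79/10) = 0.1663
Friis cascade:
  F = 1.393 + (7.482 − 1)/87.10 = 1.468
NF = 10 log₁₀(1.468) = 1.67 dB

1.67 dB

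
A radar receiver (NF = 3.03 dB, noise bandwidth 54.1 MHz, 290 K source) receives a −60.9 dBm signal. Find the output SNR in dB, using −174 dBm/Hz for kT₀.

32.7 dB

Noise floor: N = −174 + 10 log₁₀(B) + NF
10 log₁₀(5.41×10⁷) = 77.33 dB
N = −174 + 77.33 + 3.03 = −93.64 dBm
SNR = P_sig − N = −60.9 − (−93.64) = 32.74 dB → 32.7 dB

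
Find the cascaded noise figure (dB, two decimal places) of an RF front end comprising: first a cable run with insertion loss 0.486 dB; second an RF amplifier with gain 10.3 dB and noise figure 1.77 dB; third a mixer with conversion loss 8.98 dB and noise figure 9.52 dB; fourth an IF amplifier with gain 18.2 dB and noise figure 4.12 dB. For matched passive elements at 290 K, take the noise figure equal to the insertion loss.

Convert to linear (a loss of L dB is a gain of −L dB): F_i = 10^(NF_i/10), G_i = 10^(G_i,dB/10)
  Stage 1: F_1 = 10^(0.486/10) = 1.118, G_1 = 10^(−0.486/10) = 0.8941
  Stage 2: F_2 = 10^(1.77/10) = 1.503, G_2 = 10^(10.3/10) = 10.72
  Stage 3: F_3 = 10^(9.52/10) = 8.954, G_3 = 10^(−8.98/10) = 0.1265
  Stage 4: F_4 = 10^(4.12/10) = 2.582, G_4 = 10^(18.2/10) = 66.07
Friis cascade:
  F = 1.118 + (1.503 − 1)/0.8941 + (8.954 − 1)/9.581 + (2.582 − 1)/1.212 = 3.817
NF = 10 log₁₀(3.817) = 5.82 dB

5.82 dB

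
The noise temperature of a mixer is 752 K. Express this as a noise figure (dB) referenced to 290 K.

5.55 dB

F = 1 + T_e/T₀ = 1 + 752/290 = 3.5931
NF = 10 log₁₀(3.5931) = 5.55 dB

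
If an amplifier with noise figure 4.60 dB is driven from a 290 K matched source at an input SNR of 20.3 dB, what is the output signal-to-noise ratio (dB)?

15.70 dB

By definition F = SNR_in/SNR_out, so in dB: SNR_out = SNR_in − NF
SNR_out = 20.3 − 4.60 = 15.70 dB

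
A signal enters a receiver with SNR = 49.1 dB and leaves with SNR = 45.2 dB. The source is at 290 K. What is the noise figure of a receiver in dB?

NF (dB) = SNR_in(dB) − SNR_out(dB) when the source is at T₀
NF = 49.1 − 45.2 = 3.9 dB

3.9 dB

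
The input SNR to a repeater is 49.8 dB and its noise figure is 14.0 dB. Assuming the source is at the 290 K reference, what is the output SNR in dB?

35.8 dB

By definition F = SNR_in/SNR_out, so in dB: SNR_out = SNR_in − NF
SNR_out = 49.8 − 14.0 = 35.8 dB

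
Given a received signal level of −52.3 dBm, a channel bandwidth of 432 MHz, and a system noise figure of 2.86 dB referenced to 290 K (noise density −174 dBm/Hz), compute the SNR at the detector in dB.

32.5 dB

Noise floor: N = −174 + 10 log₁₀(B) + NF
10 log₁₀(4.32×10⁸) = 86.35 dB
N = −174 + 86.35 + 2.86 = −84.79 dBm
SNR = P_sig − N = −52.3 − (−84.79) = 32.49 dB → 32.5 dB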